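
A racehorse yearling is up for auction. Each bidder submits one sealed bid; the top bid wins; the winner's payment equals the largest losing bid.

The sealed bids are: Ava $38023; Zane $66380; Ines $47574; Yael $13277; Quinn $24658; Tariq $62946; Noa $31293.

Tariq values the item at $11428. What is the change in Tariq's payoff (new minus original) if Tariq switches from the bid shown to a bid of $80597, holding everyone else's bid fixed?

−$54952

The highest bid among the other bidders is $66380; Tariq's bid doesn't change that.
Original bid $62946: Tariq is not highest (top rival bid is $66380); payoff $0.
Alternative bid $80597: Tariq is highest, pays the top rival bid $66380; payoff $11428 − $66380 = −$54952.
Change in payoff = −$54952 − ($0) = −$54952.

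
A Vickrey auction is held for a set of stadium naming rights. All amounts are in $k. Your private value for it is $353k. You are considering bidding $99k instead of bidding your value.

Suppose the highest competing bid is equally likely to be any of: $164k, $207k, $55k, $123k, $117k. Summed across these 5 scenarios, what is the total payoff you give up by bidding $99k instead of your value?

$801k

The deviation costs you only when the competing bid falls strictly between $99k and $353k; elsewhere both bids give the same outcome.
$164k: truthful payoff $189k, deviation payoff $0k → loss $189k.
$207k: truthful payoff $146k, deviation payoff $0k → loss $146k.
$55k: outcomes coincide → loss $0k.
$123k: truthful payoff $230k, deviation payoff $0k → loss $230k.
$117k: truthful payoff $236k, deviation payoff $0k → loss $236k.
Total loss = $189k + $146k + $230k + $236k = $801k.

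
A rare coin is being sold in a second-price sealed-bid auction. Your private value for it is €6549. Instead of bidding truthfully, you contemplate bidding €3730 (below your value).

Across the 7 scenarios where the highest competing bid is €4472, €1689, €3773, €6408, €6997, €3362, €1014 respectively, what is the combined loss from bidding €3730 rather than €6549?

The deviation costs you only when the competing bid falls strictly between €3730 and €6549; elsewhere both bids give the same outcome.
€4472: truthful payoff €2077, deviation payoff €0 → loss €2077.
€1689: outcomes coincide → loss €0.
€3773: truthful payoff €2776, deviation payoff €0 → loss €2776.
€6408: truthful payoff €141, deviation payoff €0 → loss €141.
€6997: outcomes coincide → loss €0.
€3362: outcomes coincide → loss €0.
€1014: outcomes coincide → loss €0.
Total loss = €2077 + €2776 + €141 = €4994.

€4994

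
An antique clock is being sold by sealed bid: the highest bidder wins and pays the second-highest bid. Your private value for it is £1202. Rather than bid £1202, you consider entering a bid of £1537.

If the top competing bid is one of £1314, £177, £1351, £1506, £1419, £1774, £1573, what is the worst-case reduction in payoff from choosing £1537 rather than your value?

£1314: truthful gives £0, deviation gives −£112 → loss £112.
£177: same outcome either way → loss £0.
£1351: truthful gives £0, deviation gives −£149 → loss £149.
£1506: truthful gives £0, deviation gives −£304 → loss £304.
£1419: truthful gives £0, deviation gives −£217 → loss £217.
£1774: same outcome either way → loss £0.
£1573: same outcome either way → loss £0.
Maximum loss: £304.

£304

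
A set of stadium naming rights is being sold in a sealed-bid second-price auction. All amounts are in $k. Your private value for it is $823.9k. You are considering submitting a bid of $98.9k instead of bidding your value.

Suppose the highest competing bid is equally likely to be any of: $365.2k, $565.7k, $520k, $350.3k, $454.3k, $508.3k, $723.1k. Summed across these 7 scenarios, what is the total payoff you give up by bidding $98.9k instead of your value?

$2280.4k

The deviation costs you only when the competing bid falls strictly between $98.9k and $823.9k; elsewhere both bids give the same outcome.
$365.2k: truthful payoff $458.7k, deviation payoff $0k → loss $458.7k.
$565.7k: truthful payoff $258.2k, deviation payoff $0k → loss $258.2k.
$520k: truthful payoff $303.9k, deviation payoff $0k → loss $303.9k.
$350.3k: truthful payoff $473.6k, deviation payoff $0k → loss $473.6k.
$454.3k: truthful payoff $369.6k, deviation payoff $0k → loss $369.6k.
$508.3k: truthful payoff $315.6k, deviation payoff $0k → loss $315.6k.
$723.1k: truthful payoff $100.8k, deviation payoff $0k → loss $100.8k.
Total loss = $458.7k + $258.2k + $303.9k + $473.6k + $369.6k + $315.6k + $100.8k = $2280.4k.
Because the price is fixed by the runner-up's bid, deviating from your value can only change a good outcome into a bad one — never the reverse.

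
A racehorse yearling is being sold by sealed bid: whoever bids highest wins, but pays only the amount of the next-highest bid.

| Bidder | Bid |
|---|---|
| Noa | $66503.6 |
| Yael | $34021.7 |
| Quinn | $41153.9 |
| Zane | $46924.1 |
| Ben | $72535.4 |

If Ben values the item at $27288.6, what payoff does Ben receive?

Highest bid: Ben at $72535.4, so Ben wins.
Second-highest bid: Noa at $66503.6 — that is the price the winner pays.
Ben's payoff = value − price = $27288.6 − $66503.6 = −$39215.

−$39215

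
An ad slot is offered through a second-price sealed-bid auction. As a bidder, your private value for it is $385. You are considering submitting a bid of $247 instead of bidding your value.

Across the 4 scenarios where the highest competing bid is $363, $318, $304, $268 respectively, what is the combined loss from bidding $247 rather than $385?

The deviation costs you only when the competing bid falls strictly between $247 and $385; elsewhere both bids give the same outcome.
$363: truthful payoff $22, deviation payoff $0 → loss $22.
$318: truthful payoff $67, deviation payoff $0 → loss $67.
$304: truthful payoff $81, deviation payoff $0 → loss $81.
$268: truthful payoff $117, deviation payoff $0 → loss $117.
Total loss = $22 + $67 + $81 + $117 = $287.

$287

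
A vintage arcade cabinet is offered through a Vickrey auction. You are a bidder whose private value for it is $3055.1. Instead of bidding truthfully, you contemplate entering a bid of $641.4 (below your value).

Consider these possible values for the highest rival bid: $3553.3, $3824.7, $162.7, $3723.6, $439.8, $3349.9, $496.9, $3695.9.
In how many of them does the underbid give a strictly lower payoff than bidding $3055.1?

The deviation hurts exactly when the highest competing bid lies strictly between $641.4 and $3055.1 — underbidding then forfeits a profitable win.
$3553.3: above both → same outcome either way.
$3824.7: above both → same outcome either way.
$162.7: below both → same outcome either way.
$3723.6: above both → same outcome either way.
$439.8: below both → same outcome either way.
$3349.9: above both → same outcome either way.
$496.9: below both → same outcome either way.
$3695.9: above both → same outcome either way.
Count: 0.

0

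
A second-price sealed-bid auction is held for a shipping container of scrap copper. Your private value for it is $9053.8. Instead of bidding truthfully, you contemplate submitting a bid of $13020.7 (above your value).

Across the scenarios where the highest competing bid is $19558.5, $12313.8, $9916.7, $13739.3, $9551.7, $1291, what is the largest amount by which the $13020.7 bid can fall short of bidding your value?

$3260

$19558.5: same outcome either way → loss $0.
$12313.8: truthful gives $0, deviation gives −$3260 → loss $3260.
$9916.7: truthful gives $0, deviation gives −$862.9 → loss $862.9.
$13739.3: same outcome either way → loss $0.
$9551.7: truthful gives $0, deviation gives −$497.9 → loss $497.9.
$1291: same outcome either way → loss $0.
Maximum loss: $3260.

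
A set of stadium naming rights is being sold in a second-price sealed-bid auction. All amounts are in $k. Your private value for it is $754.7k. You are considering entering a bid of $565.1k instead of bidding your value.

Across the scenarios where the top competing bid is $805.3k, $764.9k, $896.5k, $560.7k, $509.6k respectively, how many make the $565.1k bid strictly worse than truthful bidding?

The deviation hurts exactly when the highest competing bid lies strictly between $565.1k and $754.7k — underbidding then forfeits a profitable win.
$805.3k: above both → same outcome either way.
$764.9k: above both → same outcome either way.
$896.5k: above both → same outcome either way.
$560.7k: below both → same outcome either way.
$509.6k: below both → same outcome either way.
Count: 0.

0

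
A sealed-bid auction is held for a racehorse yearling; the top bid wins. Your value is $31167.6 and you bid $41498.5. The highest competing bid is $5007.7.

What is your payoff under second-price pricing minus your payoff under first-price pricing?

$36490.8

You have the highest bid, so you win under either rule.
Second-price: pay $5007.7 → payoff $26159.9.
First-price: pay your own bid $41498.5 → payoff −$10330.9.
Difference = $26159.9 − (−$10330.9) = $36490.8.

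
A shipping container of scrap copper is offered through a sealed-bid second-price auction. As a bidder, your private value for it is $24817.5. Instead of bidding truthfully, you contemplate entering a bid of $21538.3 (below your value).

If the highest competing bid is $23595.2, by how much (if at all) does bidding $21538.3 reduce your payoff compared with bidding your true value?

$1222.3

Bidding your value $24817.5: you win (since $24817.5 > $23595.2) and pay $23595.2. Payoff $1222.3.
Bidding $21538.3: you lose. Payoff $0.
The competing bid $23595.2 lies between your shaded bid and your value, so underbidding forfeits an item you could have won at a profitable price.
Loss from deviating = $1222.3 − ($0) = $1222.3.
Truthful bidding weakly dominates here: raising your bid can only win items priced above your value, and lowering it can only forfeit items priced below.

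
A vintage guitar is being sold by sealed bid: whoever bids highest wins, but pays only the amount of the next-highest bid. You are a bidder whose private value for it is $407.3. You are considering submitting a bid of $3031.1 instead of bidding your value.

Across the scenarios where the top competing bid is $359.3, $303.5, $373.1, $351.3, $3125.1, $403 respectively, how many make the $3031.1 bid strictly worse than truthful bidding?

0

The deviation hurts exactly when the highest competing bid lies strictly between $407.3 and $3031.1 — overbidding then wins at a price above your value.
$359.3: below both → same outcome either way.
$303.5: below both → same outcome either way.
$373.1: below both → same outcome either way.
$351.3: below both → same outcome either way.
$3125.1: above both → same outcome either way.
$403: below both → same outcome either way.
Count: 0.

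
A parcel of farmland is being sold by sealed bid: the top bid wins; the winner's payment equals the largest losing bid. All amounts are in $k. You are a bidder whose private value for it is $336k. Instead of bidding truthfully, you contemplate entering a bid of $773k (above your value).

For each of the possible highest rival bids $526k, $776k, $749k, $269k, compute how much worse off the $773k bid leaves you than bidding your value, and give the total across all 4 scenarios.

$603k

The deviation costs you only when the competing bid falls strictly between $336k and $773k; elsewhere both bids give the same outcome.
$526k: truthful payoff $0k, deviation payoff −$190k → loss $190k.
$776k: outcomes coincide → loss $0k.
$749k: truthful payoff $0k, deviation payoff −$413k → loss $413k.
$269k: outcomes coincide → loss $0k.
Total loss = $190k + $413k = $603k.
In a second-price auction your bid sets only whether you win, not what you pay, so bidding your true value is weakly dominant.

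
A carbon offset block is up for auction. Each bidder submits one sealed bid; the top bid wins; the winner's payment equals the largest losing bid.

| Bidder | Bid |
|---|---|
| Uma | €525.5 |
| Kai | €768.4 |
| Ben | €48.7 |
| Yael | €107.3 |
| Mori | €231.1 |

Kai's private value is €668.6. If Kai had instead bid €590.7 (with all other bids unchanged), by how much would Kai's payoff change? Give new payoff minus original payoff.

€0

The highest bid among the other bidders is €525.5; Kai's bid doesn't change that.
Original bid €768.4: Kai is highest, pays the top rival bid €525.5; payoff €668.6 − €525.5 = €143.1.
Alternative bid €590.7: Kai is highest, pays the top rival bid €525.5; payoff €668.6 − €525.5 = €143.1.
Change in payoff = €143.1 − (€143.1) = €0.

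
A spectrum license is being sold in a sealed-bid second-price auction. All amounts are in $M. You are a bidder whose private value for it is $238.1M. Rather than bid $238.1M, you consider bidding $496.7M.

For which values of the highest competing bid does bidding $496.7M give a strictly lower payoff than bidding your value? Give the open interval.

($238.1M, $496.7M)

If the competing bid is below $238.1M, both bids win at the same price — no difference.
If it is above $496.7M, both bids lose — no difference.
If it lies strictly between $238.1M and $496.7M, bidding your value loses (payoff 0) while bidding $496.7M wins at a price above your value (payoff negative).
So the deviation strictly hurts on the open interval ($238.1M, $496.7M).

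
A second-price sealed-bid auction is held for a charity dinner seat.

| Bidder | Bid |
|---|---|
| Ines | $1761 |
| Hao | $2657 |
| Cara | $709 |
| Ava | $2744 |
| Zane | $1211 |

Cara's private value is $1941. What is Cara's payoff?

$0

Highest bid: Ava at $2744, so Ava wins.
Second-highest bid: Hao at $2657 — that is the price the winner pays.
Cara did not win, so Cara pays nothing and receives nothing: payoff $0.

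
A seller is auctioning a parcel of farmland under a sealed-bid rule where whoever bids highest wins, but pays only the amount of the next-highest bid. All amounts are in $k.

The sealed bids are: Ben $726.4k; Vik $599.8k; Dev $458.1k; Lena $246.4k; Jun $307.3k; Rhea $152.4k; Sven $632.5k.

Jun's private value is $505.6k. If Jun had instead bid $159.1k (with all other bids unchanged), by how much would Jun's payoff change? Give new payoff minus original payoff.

$0k

The highest bid among the other bidders is $726.4k; Jun's bid doesn't change that.
Original bid $307.3k: Jun is not highest (top rival bid is $726.4k); payoff $0k.
Alternative bid $159.1k: Jun is not highest (top rival bid is $726.4k); payoff $0k.
Change in payoff = $0k − ($0k) = $0k.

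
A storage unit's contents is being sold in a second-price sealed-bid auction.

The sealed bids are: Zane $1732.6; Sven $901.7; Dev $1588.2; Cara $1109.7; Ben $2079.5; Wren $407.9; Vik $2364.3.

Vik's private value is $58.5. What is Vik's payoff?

Highest bid: Vik at $2364.3, so Vik wins.
Second-highest bid: Ben at $2079.5 — that is the price the winner pays.
Vik's payoff = value − price = $58.5 − $2079.5 = −$2021.

−$2021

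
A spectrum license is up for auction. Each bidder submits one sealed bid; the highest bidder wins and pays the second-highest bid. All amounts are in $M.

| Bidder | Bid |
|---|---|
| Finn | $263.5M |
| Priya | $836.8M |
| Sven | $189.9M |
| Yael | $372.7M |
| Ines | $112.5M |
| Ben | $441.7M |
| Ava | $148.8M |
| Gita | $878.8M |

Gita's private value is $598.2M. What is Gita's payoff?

Highest bid: Gita at $878.8M, so Gita wins.
Second-highest bid: Priya at $836.8M — that is the price the winner pays.
Gita's payoff = value − price = $598.2M − $836.8M = −$238.6M.

−$238.6M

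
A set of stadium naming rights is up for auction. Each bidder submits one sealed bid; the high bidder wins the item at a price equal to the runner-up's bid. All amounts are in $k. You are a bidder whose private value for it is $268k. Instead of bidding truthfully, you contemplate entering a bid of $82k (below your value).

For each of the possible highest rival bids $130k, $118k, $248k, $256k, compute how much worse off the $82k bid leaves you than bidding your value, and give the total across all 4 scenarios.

$320k

The deviation costs you only when the competing bid falls strictly between $82k and $268k; elsewhere both bids give the same outcome.
$130k: truthful payoff $138k, deviation payoff $0k → loss $138k.
$118k: truthful payoff $150k, deviation payoff $0k → loss $150k.
$248k: truthful payoff $20k, deviation payoff $0k → loss $20k.
$256k: truthful payoff $12k, deviation payoff $0k → loss $12k.
Total loss = $138k + $150k + $20k + $12k = $320k.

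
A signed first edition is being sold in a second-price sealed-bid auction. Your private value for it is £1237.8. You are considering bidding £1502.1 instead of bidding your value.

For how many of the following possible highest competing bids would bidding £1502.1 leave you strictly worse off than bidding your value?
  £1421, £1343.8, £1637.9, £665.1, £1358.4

The deviation hurts exactly when the highest competing bid lies strictly between £1237.8 and £1502.1 — overbidding then wins at a price above your value.
£1421: inside the interval → strictly worse (loss £183.2).
£1343.8: inside the interval → strictly worse (loss £106).
£1637.9: above both → same outcome either way.
£665.1: below both → same outcome either way.
£1358.4: inside the interval → strictly worse (loss £120.6).
Count: 3.

3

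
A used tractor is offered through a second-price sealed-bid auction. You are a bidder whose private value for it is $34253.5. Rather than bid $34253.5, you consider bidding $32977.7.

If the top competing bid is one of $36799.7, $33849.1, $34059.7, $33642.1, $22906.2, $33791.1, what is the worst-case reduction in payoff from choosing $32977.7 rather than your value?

$611.4

$36799.7: same outcome either way → loss $0.
$33849.1: truthful gives $404.4, deviation gives $0 → loss $404.4.
$34059.7: truthful gives $193.8, deviation gives $0 → loss $193.8.
$33642.1: truthful gives $611.4, deviation gives $0 → loss $611.4.
$22906.2: same outcome either way → loss $0.
$33791.1: truthful gives $462.4, deviation gives $0 → loss $462.4.
Maximum loss: $611.4.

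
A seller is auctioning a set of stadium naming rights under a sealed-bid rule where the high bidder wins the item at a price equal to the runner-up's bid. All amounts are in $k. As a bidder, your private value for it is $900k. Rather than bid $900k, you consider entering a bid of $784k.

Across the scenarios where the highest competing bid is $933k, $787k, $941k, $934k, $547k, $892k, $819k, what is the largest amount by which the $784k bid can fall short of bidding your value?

$933k: same outcome either way → loss $0k.
$787k: truthful gives $113k, deviation gives $0k → loss $113k.
$941k: same outcome either way → loss $0k.
$934k: same outcome either way → loss $0k.
$547k: same outcome either way → loss $0k.
$892k: truthful gives $8k, deviation gives $0k → loss $8k.
$819k: truthful gives $81k, deviation gives $0k → loss $81k.
Maximum loss: $113k.

$113k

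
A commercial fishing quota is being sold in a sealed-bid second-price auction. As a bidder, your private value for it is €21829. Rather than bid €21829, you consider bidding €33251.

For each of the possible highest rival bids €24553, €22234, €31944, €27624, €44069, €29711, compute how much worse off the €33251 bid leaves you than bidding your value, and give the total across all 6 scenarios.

The deviation costs you only when the competing bid falls strictly between €21829 and €33251; elsewhere both bids give the same outcome.
€24553: truthful payoff €0, deviation payoff −€2724 → loss €2724.
€22234: truthful payoff €0, deviation payoff −€405 → loss €405.
€31944: truthful payoff €0, deviation payoff −€10115 → loss €10115.
€27624: truthful payoff €0, deviation payoff −€5795 → loss €5795.
€44069: outcomes coincide → loss €0.
€29711: truthful payoff €0, deviation payoff −€7882 → loss €7882.
Total loss = €2724 + €405 + €10115 + €5795 + €7882 = €26921.

€26921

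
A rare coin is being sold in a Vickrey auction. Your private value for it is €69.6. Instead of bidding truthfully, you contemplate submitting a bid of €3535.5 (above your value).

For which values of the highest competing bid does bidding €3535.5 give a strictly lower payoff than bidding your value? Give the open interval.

(€69.6, €3535.5)

If the competing bid is below €69.6, both bids win at the same price — no difference.
If it is above €3535.5, both bids lose — no difference.
If it lies strictly between €69.6 and €3535.5, bidding your value loses (payoff 0) while bidding €3535.5 wins at a price above your value (payoff negative).
So the deviation strictly hurts on the open interval (€69.6, €3535.5).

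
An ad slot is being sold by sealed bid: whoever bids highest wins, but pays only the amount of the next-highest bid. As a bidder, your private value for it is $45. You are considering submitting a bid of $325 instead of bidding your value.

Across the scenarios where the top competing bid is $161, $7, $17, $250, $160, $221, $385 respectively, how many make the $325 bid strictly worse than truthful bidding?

The deviation hurts exactly when the highest competing bid lies strictly between $45 and $325 — overbidding then wins at a price above your value.
$161: inside the interval → strictly worse (loss $116).
$7: below both → same outcome either way.
$17: below both → same outcome either way.
$250: inside the interval → strictly worse (loss $205).
$160: inside the interval → strictly worse (loss $115).
$221: inside the interval → strictly worse (loss $176).
$385: above both → same outcome either way.
Count: 4.

4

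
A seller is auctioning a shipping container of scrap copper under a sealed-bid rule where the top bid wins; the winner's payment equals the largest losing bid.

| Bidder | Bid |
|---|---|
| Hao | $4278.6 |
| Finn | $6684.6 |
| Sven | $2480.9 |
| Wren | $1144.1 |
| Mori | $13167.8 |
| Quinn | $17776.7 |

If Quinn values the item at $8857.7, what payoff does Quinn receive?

−$4310.1

Highest bid: Quinn at $17776.7, so Quinn wins.
Second-highest bid: Mori at $13167.8 — that is the price the winner pays.
Quinn's payoff = value − price = $8857.7 − $13167.8 = −$4310.1.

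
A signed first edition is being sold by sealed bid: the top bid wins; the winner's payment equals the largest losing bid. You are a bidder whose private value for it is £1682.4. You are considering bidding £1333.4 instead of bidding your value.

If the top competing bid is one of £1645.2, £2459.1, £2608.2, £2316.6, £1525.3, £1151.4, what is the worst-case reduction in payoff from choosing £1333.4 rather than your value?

£1645.2: truthful gives £37.2, deviation gives £0 → loss £37.2.
£2459.1: same outcome either way → loss £0.
£2608.2: same outcome either way → loss £0.
£2316.6: same outcome either way → loss £0.
£1525.3: truthful gives £157.1, deviation gives £0 → loss £157.1.
£1151.4: same outcome either way → loss £0.
Maximum loss: £157.1.

£157.1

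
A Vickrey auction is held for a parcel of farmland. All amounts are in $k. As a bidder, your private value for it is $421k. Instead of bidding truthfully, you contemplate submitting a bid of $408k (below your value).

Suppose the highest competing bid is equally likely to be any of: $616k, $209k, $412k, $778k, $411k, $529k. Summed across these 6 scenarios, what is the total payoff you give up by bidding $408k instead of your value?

The deviation costs you only when the competing bid falls strictly between $408k and $421k; elsewhere both bids give the same outcome.
$616k: outcomes coincide → loss $0k.
$209k: outcomes coincide → loss $0k.
$412k: truthful payoff $9k, deviation payoff $0k → loss $9k.
$778k: outcomes coincide → loss $0k.
$411k: truthful payoff $10k, deviation payoff $0k → loss $10k.
$529k: outcomes coincide → loss $0k.
Total loss = $9k + $10k = $19k.
Truthful bidding weakly dominates here: raising your bid can only win items priced above your value, and lowering it can only forfeit items priced below.

$19k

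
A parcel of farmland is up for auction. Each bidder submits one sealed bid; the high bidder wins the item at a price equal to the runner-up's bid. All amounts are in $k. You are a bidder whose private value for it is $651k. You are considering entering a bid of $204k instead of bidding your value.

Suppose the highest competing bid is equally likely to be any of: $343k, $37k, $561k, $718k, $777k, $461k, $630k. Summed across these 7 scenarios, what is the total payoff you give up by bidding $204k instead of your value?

$609k

The deviation costs you only when the competing bid falls strictly between $204k and $651k; elsewhere both bids give the same outcome.
$343k: truthful payoff $308k, deviation payoff $0k → loss $308k.
$37k: outcomes coincide → loss $0k.
$561k: truthful payoff $90k, deviation payoff $0k → loss $90k.
$718k: outcomes coincide → loss $0k.
$777k: outcomes coincide → loss $0k.
$461k: truthful payoff $190k, deviation payoff $0k → loss $190k.
$630k: truthful payoff $21k, deviation payoff $0k → loss $21k.
Total loss = $308k + $90k + $190k + $21k = $609k.
In a second-price auction your bid sets only whether you win, not what you pay, so bidding your true value is weakly dominant.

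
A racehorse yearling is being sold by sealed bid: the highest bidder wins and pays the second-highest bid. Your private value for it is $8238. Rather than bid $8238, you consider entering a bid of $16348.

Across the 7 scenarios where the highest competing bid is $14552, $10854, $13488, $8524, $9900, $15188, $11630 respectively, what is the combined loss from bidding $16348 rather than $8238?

$26470

The deviation costs you only when the competing bid falls strictly between $8238 and $16348; elsewhere both bids give the same outcome.
$14552: truthful payoff $0, deviation payoff −$6314 → loss $6314.
$10854: truthful payoff $0, deviation payoff −$2616 → loss $2616.
$13488: truthful payoff $0, deviation payoff −$5250 → loss $5250.
$8524: truthful payoff $0, deviation payoff −$286 → loss $286.
$9900: truthful payoff $0, deviation payoff −$1662 → loss $1662.
$15188: truthful payoff $0, deviation payoff −$6950 → loss $6950.
$11630: truthful payoff $0, deviation payoff −$3392 → loss $3392.
Total loss = $6314 + $2616 + $5250 + $286 + $1662 + $6950 + $3392 = $26470.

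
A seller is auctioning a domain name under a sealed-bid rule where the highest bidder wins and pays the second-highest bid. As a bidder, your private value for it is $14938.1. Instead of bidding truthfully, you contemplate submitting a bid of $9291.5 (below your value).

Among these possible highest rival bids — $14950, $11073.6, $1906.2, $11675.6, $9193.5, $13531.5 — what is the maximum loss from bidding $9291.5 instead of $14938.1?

$14950: same outcome either way → loss $0.
$11073.6: truthful gives $3864.5, deviation gives $0 → loss $3864.5.
$1906.2: same outcome either way → loss $0.
$11675.6: truthful gives $3262.5, deviation gives $0 → loss $3262.5.
$9193.5: same outcome either way → loss $0.
$13531.5: truthful gives $1406.6, deviation gives $0 → loss $1406.6.
Maximum loss: $3864.5.

$3864.5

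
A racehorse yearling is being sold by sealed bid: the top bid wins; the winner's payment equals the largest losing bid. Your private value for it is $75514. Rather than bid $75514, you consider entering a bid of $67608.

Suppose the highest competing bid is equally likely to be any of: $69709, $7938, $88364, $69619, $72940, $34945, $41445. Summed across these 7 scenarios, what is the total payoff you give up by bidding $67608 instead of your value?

$14274

The deviation costs you only when the competing bid falls strictly between $67608 and $75514; elsewhere both bids give the same outcome.
$69709: truthful payoff $5805, deviation payoff $0 → loss $5805.
$7938: outcomes coincide → loss $0.
$88364: outcomes coincide → loss $0.
$69619: truthful payoff $5895, deviation payoff $0 → loss $5895.
$72940: truthful payoff $2574, deviation payoff $0 → loss $2574.
$34945: outcomes coincide → loss $0.
$41445: outcomes coincide → loss $0.
Total loss = $5805 + $5895 + $2574 = $14274.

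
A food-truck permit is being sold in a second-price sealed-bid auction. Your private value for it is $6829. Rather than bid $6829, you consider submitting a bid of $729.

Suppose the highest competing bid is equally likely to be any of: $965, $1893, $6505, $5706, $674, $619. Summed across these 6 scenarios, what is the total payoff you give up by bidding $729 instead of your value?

The deviation costs you only when the competing bid falls strictly between $729 and $6829; elsewhere both bids give the same outcome.
$965: truthful payoff $5864, deviation payoff $0 → loss $5864.
$1893: truthful payoff $4936, deviation payoff $0 → loss $4936.
$6505: truthful payoff $324, deviation payoff $0 → loss $324.
$5706: truthful payoff $1123, deviation payoff $0 → loss $1123.
$674: outcomes coincide → loss $0.
$619: outcomes coincide → loss $0.
Total loss = $5864 + $4936 + $324 + $1123 = $12247.

$12247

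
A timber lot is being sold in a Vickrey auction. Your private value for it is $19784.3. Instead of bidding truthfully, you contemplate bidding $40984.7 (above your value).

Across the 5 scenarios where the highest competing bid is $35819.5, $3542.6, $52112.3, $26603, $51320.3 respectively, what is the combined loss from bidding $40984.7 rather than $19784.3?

The deviation costs you only when the competing bid falls strictly between $19784.3 and $40984.7; elsewhere both bids give the same outcome.
$35819.5: truthful payoff $0, deviation payoff −$16035.2 → loss $16035.2.
$3542.6: outcomes coincide → loss $0.
$52112.3: outcomes coincide → loss $0.
$26603: truthful payoff $0, deviation payoff −$6818.7 → loss $6818.7.
$51320.3: outcomes coincide → loss $0.
Total loss = $16035.2 + $6818.7 = $22853.9.

$22853.9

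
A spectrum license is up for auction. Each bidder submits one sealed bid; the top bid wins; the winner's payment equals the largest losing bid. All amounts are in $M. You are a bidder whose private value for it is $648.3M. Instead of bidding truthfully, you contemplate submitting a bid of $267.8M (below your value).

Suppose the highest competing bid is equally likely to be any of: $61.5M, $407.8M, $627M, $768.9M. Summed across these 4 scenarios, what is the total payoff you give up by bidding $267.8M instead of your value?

$261.8M

The deviation costs you only when the competing bid falls strictly between $267.8M and $648.3M; elsewhere both bids give the same outcome.
$61.5M: outcomes coincide → loss $0M.
$407.8M: truthful payoff $240.5M, deviation payoff $0M → loss $240.5M.
$627M: truthful payoff $21.3M, deviation payoff $0M → loss $21.3M.
$768.9M: outcomes coincide → loss $0M.
Total loss = $240.5M + $21.3M = $261.8M.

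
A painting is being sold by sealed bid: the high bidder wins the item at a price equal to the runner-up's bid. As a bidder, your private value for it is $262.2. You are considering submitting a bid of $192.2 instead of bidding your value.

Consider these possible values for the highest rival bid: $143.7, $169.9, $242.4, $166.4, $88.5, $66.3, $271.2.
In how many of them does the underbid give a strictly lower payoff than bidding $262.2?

1

The deviation hurts exactly when the highest competing bid lies strictly between $192.2 and $262.2 — underbidding then forfeits a profitable win.
$143.7: below both → same outcome either way.
$169.9: below both → same outcome either way.
$242.4: inside the interval → strictly worse (loss $19.8).
$166.4: below both → same outcome either way.
$88.5: below both → same outcome either way.
$66.3: below both → same outcome either way.
$271.2: above both → same outcome either way.
Count: 1.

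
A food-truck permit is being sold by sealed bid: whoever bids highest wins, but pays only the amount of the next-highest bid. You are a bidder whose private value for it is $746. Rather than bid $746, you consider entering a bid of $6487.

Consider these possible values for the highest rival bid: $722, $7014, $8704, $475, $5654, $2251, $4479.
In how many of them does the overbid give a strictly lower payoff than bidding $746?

3

The deviation hurts exactly when the highest competing bid lies strictly between $746 and $6487 — overbidding then wins at a price above your value.
$722: below both → same outcome either way.
$7014: above both → same outcome either way.
$8704: above both → same outcome either way.
$475: below both → same outcome either way.
$5654: inside the interval → strictly worse (loss $4908).
$2251: inside the interval → strictly worse (loss $1505).
$4479: inside the interval → strictly worse (loss $3733).
Count: 3.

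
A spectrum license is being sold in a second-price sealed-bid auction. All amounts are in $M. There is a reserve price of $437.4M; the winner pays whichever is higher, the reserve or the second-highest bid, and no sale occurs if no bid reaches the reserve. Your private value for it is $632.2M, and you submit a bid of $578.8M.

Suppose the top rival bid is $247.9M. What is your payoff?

Your bid $578.8M is the highest and exceeds the reserve.
Price = max(second-highest bid, reserve) = max($247.9M, $437.4M) = $437.4M.
Payoff = $632.2M − $437.4M = $194.8M.

$194.8M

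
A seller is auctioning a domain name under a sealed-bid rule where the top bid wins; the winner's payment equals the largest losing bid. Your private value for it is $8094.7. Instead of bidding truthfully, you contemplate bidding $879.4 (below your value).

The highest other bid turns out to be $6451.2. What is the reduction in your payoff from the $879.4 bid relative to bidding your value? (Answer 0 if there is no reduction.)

$1643.5

Bidding your value $8094.7: you win (since $8094.7 > $6451.2) and pay $6451.2. Payoff $1643.5.
Bidding $879.4: you lose. Payoff $0.
The competing bid $6451.2 lies between your shaded bid and your value, so underbidding forfeits an item you could have won at a profitable price.
Loss from deviating = $1643.5 − ($0) = $1643.5.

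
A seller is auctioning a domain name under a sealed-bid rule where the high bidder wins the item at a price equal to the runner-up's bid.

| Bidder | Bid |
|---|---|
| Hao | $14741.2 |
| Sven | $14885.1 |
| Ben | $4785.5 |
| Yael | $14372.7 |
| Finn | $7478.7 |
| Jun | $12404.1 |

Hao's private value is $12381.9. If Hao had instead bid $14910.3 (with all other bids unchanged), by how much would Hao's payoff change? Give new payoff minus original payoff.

The highest bid among the other bidders is $14885.1; Hao's bid doesn't change that.
Original bid $14741.2: Hao is not highest (top rival bid is $14885.1); payoff $0.
Alternative bid $14910.3: Hao is highest, pays the top rival bid $14885.1; payoff $12381.9 − $14885.1 = −$2503.2.
Change in payoff = −$2503.2 − ($0) = −$2503.2.

−$2503.2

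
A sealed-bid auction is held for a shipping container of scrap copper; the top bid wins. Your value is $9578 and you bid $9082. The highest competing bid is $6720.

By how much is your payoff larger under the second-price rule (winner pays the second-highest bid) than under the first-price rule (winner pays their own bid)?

You have the highest bid, so you win under either rule.
Second-price: pay $6720 → payoff $2858.
First-price: pay your own bid $9082 → payoff $496.
Difference = $2858 − ($496) = $2362.

$2362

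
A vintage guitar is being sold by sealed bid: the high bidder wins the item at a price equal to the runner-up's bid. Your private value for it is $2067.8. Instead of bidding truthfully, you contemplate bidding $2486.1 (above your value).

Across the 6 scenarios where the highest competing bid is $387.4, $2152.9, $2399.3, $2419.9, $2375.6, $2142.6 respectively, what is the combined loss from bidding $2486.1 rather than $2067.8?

The deviation costs you only when the competing bid falls strictly between $2067.8 and $2486.1; elsewhere both bids give the same outcome.
$387.4: outcomes coincide → loss $0.
$2152.9: truthful payoff $0, deviation payoff −$85.1 → loss $85.1.
$2399.3: truthful payoff $0, deviation payoff −$331.5 → loss $331.5.
$2419.9: truthful payoff $0, deviation payoff −$352.1 → loss $352.1.
$2375.6: truthful payoff $0, deviation payoff −$307.8 → loss $307.8.
$2142.6: truthful payoff $0, deviation payoff −$74.8 → loss $74.8.
Total loss = $85.1 + $331.5 + $352.1 + $307.8 + $74.8 = $1151.3.

$1151.3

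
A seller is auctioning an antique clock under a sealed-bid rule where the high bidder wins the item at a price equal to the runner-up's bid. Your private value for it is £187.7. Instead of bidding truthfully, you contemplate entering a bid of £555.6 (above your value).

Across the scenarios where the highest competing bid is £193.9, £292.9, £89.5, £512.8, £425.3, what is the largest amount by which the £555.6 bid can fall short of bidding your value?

£193.9: truthful gives £0, deviation gives −£6.2 → loss £6.2.
£292.9: truthful gives £0, deviation gives −£105.2 → loss £105.2.
£89.5: same outcome either way → loss £0.
£512.8: truthful gives £0, deviation gives −£325.1 → loss £325.1.
£425.3: truthful gives £0, deviation gives −£237.6 → loss £237.6.
Maximum loss: £325.1.

£325.1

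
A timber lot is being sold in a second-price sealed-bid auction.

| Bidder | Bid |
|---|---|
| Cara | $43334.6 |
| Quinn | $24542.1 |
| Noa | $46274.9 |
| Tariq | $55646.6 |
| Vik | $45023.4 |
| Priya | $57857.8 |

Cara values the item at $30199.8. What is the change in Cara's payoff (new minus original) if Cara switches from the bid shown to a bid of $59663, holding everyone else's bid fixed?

The highest bid among the other bidders is $57857.8; Cara's bid doesn't change that.
Original bid $43334.6: Cara is not highest (top rival bid is $57857.8); payoff $0.
Alternative bid $59663: Cara is highest, pays the top rival bid $57857.8; payoff $30199.8 − $57857.8 = −$27658.
Change in payoff = −$27658 − ($0) = −$27658.

−$27658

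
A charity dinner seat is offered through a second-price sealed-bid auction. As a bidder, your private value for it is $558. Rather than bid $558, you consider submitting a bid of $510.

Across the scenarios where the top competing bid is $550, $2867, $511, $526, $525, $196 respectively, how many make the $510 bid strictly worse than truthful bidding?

The deviation hurts exactly when the highest competing bid lies strictly between $510 and $558 — underbidding then forfeits a profitable win.
$550: inside the interval → strictly worse (loss $8).
$2867: above both → same outcome either way.
$511: inside the interval → strictly worse (loss $47).
$526: inside the interval → strictly worse (loss $32).
$525: inside the interval → strictly worse (loss $33).
$196: below both → same outcome either way.
Count: 4.

4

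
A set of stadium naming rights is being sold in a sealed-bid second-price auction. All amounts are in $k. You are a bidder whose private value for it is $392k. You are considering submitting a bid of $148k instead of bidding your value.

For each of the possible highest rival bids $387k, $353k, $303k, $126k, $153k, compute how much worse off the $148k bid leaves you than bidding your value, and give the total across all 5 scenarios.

$372k

The deviation costs you only when the competing bid falls strictly between $148k and $392k; elsewhere both bids give the same outcome.
$387k: truthful payoff $5k, deviation payoff $0k → loss $5k.
$353k: truthful payoff $39k, deviation payoff $0k → loss $39k.
$303k: truthful payoff $89k, deviation payoff $0k → loss $89k.
$126k: outcomes coincide → loss $0k.
$153k: truthful payoff $239k, deviation payoff $0k → loss $239k.
Total loss = $5k + $39k + $89k + $239k = $372k.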